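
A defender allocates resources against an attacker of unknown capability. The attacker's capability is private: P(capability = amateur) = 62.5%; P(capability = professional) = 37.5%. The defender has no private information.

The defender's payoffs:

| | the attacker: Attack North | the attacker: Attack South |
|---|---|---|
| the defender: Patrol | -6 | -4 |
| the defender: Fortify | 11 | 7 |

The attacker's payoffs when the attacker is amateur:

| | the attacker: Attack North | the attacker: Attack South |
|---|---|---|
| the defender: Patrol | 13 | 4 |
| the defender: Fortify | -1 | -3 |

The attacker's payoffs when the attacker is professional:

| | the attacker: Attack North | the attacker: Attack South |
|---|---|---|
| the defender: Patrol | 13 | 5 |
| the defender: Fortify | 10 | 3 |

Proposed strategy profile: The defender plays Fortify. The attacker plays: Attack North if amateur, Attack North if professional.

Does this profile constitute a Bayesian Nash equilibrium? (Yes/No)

Yes

A profile is a BNE iff every type of every player is best-responding given beliefs about the other side.
The defender plays Fortify: E[Fortify] = 0.625·(11) + 0.375·(11) = 11; E[Patrol] = -6. Best-responding. ✓
The attacker (capability amateur), facing Fortify: Attack North gives -1, Attack South gives -3. Proposed Attack North is best. ✓
The attacker (capability professional), facing Fortify: Attack North gives 10, Attack South gives 3. Proposed Attack North is best. ✓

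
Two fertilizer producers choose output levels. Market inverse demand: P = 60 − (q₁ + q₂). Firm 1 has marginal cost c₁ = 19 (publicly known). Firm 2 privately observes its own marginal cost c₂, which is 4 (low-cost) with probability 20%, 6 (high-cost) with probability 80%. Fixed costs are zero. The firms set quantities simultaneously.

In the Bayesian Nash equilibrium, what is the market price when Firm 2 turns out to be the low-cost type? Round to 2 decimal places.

Type-c best response for Firm 2: q₂(c) = (60 − c)/2 − q₁/2.
Firm 1 maximizes expected profit; its first-order condition is 60 − 2q₁ − E[q₂] − 19 = 0.
Substituting E[q₂] and solving: E[c₂] = 5.6, so q₁ = (60 − 2·19 + 5.6)/3 = 9.2.
q₂(low-cost) = 23.4, so P = 60 − (9.2 + 23.4) = 27.4.

27.40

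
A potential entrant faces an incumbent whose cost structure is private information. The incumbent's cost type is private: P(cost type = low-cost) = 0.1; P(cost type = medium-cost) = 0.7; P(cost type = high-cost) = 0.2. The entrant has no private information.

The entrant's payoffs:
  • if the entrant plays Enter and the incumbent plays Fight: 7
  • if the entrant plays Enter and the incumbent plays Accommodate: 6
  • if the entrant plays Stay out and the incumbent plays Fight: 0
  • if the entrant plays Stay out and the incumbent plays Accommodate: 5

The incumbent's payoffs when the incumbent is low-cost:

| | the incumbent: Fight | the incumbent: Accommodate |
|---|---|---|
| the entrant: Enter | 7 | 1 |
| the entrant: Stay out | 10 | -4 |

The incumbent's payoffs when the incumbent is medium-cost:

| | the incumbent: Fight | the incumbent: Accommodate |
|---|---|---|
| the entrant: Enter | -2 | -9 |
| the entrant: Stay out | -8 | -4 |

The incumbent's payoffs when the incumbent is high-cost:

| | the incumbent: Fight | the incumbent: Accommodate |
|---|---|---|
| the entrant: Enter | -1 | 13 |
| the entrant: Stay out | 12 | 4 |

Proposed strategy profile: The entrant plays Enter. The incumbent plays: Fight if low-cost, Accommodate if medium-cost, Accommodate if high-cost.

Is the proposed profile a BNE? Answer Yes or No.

The entrant plays Enter: E[Enter] = 0.1·(7) + 0.7·(6) + 0.2·(6) = 6.1; E[Stay out] = 4.5. Best-responding. ✓
The incumbent (cost type low-cost), facing Enter: Fight gives 7, Accommodate gives 1. Proposed Fight is best. ✓
The incumbent (cost type medium-cost), facing Enter: Fight gives -2, Accommodate gives -9. Proposed Accommodate is not best — profitable deviation exists. ✗
The incumbent (cost type high-cost), facing Enter: Fight gives -1, Accommodate gives 13. Proposed Accommodate is best. ✓

No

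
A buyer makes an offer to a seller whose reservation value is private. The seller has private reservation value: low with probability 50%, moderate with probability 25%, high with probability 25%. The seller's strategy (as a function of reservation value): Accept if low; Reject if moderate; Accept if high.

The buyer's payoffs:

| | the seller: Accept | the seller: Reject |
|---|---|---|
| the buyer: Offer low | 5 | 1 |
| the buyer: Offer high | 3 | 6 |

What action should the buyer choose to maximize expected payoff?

Offer low

Compute the buyer's expected payoff for each action, taking the expectation over the seller's type.
E[Offer low] = 0.5·(5) + 0.25·(1) + 0.25·(5) = 4
E[Offer high] = 0.5·(3) + 0.25·(6) + 0.25·(3) = 3.75
Best response: Offer low (4 is the largest).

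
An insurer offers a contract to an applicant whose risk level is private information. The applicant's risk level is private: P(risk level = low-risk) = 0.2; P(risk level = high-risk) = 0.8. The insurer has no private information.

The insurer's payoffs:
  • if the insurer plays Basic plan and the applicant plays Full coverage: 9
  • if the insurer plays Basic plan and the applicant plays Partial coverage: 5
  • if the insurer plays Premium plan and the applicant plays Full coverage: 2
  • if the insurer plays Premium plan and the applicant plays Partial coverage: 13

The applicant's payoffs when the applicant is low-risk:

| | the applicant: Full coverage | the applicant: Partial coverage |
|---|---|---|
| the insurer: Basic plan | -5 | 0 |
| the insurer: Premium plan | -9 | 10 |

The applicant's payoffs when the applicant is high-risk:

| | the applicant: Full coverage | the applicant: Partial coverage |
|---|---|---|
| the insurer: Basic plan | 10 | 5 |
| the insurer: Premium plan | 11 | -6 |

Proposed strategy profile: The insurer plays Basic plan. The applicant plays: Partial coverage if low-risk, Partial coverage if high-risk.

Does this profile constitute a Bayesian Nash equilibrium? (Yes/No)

A profile is a BNE iff every type of every player is best-responding given beliefs about the other side.
The insurer plays Basic plan: E[Basic plan] = 0.2·(5) + 0.8·(5) = 5; E[Premium plan] = 13. Not best-responding. ✗
The applicant (risk level low-risk), facing Basic plan: Full coverage gives -5, Partial coverage gives 0. Proposed Partial coverage is best. ✓
The applicant (risk level high-risk), facing Basic plan: Full coverage gives 10, Partial coverage gives 5. Proposed Partial coverage is not best — profitable deviation exists. ✗

No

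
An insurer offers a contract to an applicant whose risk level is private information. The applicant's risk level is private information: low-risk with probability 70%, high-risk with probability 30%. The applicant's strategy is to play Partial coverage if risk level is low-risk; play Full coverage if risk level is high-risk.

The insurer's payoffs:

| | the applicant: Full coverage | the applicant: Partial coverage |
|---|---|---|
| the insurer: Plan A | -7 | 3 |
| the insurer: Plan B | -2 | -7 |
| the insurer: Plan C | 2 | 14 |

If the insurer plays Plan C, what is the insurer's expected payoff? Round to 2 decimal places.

Take the expectation over the applicant's risk level, weighting each type's action by its prior probability.
E[Plan C] = 0.7·14 + 0.3·2 = 9.8 + 0.6 = 10.4

10.40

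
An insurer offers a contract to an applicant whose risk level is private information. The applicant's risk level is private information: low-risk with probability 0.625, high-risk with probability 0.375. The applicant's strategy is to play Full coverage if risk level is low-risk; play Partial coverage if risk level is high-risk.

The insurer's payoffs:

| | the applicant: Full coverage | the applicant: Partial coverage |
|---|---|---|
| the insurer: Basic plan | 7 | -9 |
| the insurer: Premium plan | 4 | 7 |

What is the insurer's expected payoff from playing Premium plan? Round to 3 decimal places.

5.125

E[Premium plan] = 0.625·4 + 0.375·7 = 2.5 + 2.625 = 5.125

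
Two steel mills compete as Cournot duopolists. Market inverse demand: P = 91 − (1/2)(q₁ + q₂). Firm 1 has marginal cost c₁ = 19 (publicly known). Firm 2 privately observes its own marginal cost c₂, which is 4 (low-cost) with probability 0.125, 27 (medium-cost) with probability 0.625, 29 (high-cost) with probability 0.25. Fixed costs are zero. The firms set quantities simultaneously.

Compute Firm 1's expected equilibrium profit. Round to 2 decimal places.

Type-c best response for Firm 2: q₂(c) = (91 − c) − q₁/2.
Firm 1 maximizes expected profit; its first-order condition is 91 − q₁ − (1/2)E[q₂] − 19 = 0.
Substituting E[q₂] and solving: E[c₂] = 24.625, so q₁ = (91 − 2·19 + 24.625)/(3/2) = 51.75.
E[P] = 91 − (1/2)·(q₁ + E[q₂]) = 44.875; Firm 1's expected profit = (E[P] − 19)·q₁ = (44.875 − 19)·51.75 = 1339.03.

1339.03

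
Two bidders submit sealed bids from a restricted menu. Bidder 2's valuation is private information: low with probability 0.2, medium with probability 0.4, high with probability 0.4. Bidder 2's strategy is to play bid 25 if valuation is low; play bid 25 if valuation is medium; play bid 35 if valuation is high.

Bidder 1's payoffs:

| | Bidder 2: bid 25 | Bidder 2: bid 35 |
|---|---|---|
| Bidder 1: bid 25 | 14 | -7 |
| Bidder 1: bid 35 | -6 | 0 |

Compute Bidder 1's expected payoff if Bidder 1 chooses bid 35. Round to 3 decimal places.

Take the expectation over Bidder 2's valuation, weighting each type's action by its prior probability.
E[bid 35] = 0.2·(-6) + 0.4·(-6) + 0.4·0 = (-1.2) + (-2.4) + 0 = -3.6

-3.600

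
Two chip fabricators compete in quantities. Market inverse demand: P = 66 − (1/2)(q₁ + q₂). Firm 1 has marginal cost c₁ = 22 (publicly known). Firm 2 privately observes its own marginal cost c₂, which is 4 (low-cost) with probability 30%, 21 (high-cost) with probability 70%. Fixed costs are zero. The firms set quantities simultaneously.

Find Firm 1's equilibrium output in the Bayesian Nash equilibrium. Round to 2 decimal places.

25.27

Type-c best response for Firm 2: q₂(c) = (66 − c) − q₁/2.
Firm 1 maximizes expected profit; its first-order condition is 66 − q₁ − (1/2)E[q₂] − 22 = 0.
Substituting E[q₂] and solving: E[c₂] = 15.9, so q₁ = (66 − 2·22 + 15.9)/(3/2) = 25.2667.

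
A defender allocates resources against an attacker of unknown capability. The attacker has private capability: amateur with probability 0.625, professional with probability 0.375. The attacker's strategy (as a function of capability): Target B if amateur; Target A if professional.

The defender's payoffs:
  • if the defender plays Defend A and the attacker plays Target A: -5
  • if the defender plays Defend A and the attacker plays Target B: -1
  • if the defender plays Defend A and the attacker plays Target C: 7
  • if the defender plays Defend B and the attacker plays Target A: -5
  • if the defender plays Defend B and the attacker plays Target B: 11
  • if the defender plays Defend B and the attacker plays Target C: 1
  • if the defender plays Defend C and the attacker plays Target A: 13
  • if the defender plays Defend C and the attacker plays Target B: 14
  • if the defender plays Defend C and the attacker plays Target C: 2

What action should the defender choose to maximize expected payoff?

Compute the defender's expected payoff for each action, taking the expectation over the attacker's type.
E[Defend A] = 0.625·(-1) + 0.375·(-5) = -2.5
E[Defend B] = 0.625·(11) + 0.375·(-5) = 5
E[Defend C] = 0.625·(14) + 0.375·(13) = 13.625
Best response: Defend C (13.625 is the largest).

Defend C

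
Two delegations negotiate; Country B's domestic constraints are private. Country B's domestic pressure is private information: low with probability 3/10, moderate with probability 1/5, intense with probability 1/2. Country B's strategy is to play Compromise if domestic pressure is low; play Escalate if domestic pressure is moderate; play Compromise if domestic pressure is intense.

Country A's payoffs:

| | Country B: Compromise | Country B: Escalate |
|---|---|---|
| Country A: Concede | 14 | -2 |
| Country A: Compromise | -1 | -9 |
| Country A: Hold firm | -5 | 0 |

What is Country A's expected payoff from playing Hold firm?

-4

E[Hold firm] = 3/10·(-5) + 1/5·0 + 1/2·(-5) = (-3/2) + 0 + (-5/2) = -4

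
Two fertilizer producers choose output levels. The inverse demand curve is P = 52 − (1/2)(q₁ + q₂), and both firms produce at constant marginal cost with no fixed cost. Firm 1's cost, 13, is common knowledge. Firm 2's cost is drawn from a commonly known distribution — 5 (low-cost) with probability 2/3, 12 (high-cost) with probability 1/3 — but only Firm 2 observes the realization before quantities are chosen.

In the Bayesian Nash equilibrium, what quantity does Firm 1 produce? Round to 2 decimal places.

22.22

Type-c best response for Firm 2: q₂(c) = (52 − c) − q₁/2.
Firm 1 maximizes expected profit; its first-order condition is 52 − q₁ − (1/2)E[q₂] − 13 = 0.
Substituting E[q₂] and solving: E[c₂] = 7.33333, so q₁ = (52 − 2·13 + 7.33333)/(3/2) = 22.2222.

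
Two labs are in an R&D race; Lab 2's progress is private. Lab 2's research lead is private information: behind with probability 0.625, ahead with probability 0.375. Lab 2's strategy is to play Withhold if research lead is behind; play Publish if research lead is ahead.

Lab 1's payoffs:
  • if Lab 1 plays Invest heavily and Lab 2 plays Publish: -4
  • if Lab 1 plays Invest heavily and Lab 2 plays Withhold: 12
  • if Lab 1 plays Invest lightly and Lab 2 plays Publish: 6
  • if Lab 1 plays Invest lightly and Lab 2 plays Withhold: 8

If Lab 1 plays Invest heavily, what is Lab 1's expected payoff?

E[Invest heavily] = 0.625·12 + 0.375·(-4) = 7.5 + (-1.5) = 6

6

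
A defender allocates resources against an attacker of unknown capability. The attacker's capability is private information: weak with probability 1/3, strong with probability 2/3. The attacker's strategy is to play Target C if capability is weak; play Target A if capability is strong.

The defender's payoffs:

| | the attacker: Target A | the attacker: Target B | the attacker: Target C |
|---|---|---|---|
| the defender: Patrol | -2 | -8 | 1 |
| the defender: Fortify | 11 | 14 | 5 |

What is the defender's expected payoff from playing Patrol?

Take the expectation over the attacker's capability, weighting each type's action by its prior probability.
E[Patrol] = 1/3·1 + 2/3·(-2) = 1/3 + (-4/3) = -1

-1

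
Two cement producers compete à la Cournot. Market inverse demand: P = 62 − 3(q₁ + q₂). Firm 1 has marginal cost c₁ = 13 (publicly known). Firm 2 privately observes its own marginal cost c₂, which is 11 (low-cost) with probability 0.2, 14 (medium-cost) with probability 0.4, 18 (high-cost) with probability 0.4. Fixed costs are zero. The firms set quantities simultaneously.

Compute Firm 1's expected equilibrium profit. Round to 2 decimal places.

96.33

Firm 2 with cost c maximizes (62 − 3(q₁+q₂) − c)·q₂, giving q₂(c) = (62 − c − 3q₁)/6.
E[c₂] = 0.2·11 + 0.4·14 + 0.4·18 = 15
Firm 1's FOC against E[q₂] yields q₁ = (62 − 2·13 + E[c₂])/9 = (62 − 26 + 15)/9 = 5.66667.
E[P] = 62 − 3·(q₁ + E[q₂]) = 30; Firm 1's expected profit = (E[P] − 13)·q₁ = (30 − 13)·5.66667 = 96.3333.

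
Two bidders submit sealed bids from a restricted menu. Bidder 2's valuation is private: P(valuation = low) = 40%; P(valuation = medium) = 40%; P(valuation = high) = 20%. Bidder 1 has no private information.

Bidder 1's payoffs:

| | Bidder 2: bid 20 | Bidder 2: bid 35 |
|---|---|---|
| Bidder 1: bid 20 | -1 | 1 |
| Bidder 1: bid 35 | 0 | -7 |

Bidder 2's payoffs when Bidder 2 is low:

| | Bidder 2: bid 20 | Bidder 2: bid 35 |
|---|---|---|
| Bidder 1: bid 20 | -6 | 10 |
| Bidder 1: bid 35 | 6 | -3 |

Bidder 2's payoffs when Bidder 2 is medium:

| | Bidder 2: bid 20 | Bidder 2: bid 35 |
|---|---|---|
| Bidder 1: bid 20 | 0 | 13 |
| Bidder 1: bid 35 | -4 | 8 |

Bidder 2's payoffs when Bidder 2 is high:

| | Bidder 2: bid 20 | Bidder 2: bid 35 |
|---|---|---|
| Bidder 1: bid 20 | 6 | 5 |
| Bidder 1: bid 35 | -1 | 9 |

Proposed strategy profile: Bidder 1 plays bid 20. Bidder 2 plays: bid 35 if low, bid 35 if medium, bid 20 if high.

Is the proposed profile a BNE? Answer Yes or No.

A profile is a BNE iff every type of every player is best-responding given beliefs about the other side.
Bidder 1 plays bid 20: E[bid 20] = 0.4·(1) + 0.4·(1) + 0.2·(-1) = 0.6; E[bid 35] = -5.6. Best-responding. ✓
Bidder 2 (valuation low), facing bid 20: bid 20 gives -6, bid 35 gives 10. Proposed bid 35 is best. ✓
Bidder 2 (valuation medium), facing bid 20: bid 20 gives 0, bid 35 gives 13. Proposed bid 35 is best. ✓
Bidder 2 (valuation high), facing bid 20: bid 20 gives 6, bid 35 gives 5. Proposed bid 20 is best. ✓

Yes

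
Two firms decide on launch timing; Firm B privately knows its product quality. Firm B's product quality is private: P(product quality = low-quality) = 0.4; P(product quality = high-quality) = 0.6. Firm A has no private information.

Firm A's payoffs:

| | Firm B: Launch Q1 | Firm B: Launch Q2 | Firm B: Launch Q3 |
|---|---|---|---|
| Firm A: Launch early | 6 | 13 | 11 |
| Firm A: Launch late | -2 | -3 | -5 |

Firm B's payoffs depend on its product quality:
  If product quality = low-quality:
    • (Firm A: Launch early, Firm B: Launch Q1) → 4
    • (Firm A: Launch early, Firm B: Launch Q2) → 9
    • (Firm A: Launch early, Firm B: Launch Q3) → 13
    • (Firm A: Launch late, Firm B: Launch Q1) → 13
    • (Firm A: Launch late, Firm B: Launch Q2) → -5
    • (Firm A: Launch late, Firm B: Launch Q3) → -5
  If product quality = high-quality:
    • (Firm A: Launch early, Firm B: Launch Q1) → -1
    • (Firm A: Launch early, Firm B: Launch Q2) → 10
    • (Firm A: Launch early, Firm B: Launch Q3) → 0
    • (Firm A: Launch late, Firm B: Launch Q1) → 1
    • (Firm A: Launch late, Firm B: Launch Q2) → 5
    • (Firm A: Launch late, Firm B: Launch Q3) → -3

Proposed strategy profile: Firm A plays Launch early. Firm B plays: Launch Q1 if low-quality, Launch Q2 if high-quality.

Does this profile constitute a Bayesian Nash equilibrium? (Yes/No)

Firm A plays Launch early: E[Launch early] = 0.4·(6) + 0.6·(13) = 10.2; E[Launch late] = -2.6. Best-responding. ✓
Firm B (product quality low-quality), facing Launch early: Launch Q1 gives 4, Launch Q2 gives 9, Launch Q3 gives 13. Proposed Launch Q1 is not best — profitable deviation exists. ✗
Firm B (product quality high-quality), facing Launch early: Launch Q1 gives -1, Launch Q2 gives 10, Launch Q3 gives 0. Proposed Launch Q2 is best. ✓

No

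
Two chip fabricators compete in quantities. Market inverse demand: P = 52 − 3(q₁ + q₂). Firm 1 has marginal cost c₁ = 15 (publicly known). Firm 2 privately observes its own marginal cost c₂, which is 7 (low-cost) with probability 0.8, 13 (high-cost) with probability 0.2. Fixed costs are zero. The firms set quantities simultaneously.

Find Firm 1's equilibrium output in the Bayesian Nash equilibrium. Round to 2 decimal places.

3.36

Type-c best response for Firm 2: q₂(c) = (52 − c)/6 − q₁/2.
Firm 1 maximizes expected profit; its first-order condition is 52 − 6q₁ − 3E[q₂] − 15 = 0.
Substituting E[q₂] and solving: E[c₂] = 8.2, so q₁ = (52 − 2·15 + 8.2)/9 = 3.35556.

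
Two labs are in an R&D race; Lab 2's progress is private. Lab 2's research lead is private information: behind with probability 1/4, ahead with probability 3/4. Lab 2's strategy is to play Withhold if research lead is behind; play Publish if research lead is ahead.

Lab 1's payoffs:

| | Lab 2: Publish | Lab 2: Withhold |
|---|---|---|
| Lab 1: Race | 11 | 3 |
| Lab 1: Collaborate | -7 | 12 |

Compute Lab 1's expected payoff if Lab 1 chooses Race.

E[Race] = 1/4·3 + 3/4·11 = 3/4 + 33/4 = 9

9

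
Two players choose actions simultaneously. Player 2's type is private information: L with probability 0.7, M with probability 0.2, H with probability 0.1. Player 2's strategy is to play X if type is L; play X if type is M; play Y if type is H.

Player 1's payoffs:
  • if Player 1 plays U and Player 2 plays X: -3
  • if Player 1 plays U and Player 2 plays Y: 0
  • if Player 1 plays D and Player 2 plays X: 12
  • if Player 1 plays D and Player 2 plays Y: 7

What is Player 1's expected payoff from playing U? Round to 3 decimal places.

Take the expectation over Player 2's type, weighting each type's action by its prior probability.
E[U] = 0.7·(-3) + 0.2·(-3) + 0.1·0 = (-2.1) + (-0.6) + 0 = -2.7

-2.700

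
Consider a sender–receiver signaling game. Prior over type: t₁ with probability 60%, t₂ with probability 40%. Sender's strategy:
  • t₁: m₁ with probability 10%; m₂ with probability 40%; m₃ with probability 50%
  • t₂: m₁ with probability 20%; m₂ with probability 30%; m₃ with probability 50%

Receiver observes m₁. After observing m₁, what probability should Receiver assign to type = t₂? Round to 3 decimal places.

0.571

P(m₁) = 0.6·0.1 + 0.4·0.2 = 0.14
P(t₂ | m₁) = (0.4·0.2) / 0.14 = 0.08 / 0.14 = 0.571429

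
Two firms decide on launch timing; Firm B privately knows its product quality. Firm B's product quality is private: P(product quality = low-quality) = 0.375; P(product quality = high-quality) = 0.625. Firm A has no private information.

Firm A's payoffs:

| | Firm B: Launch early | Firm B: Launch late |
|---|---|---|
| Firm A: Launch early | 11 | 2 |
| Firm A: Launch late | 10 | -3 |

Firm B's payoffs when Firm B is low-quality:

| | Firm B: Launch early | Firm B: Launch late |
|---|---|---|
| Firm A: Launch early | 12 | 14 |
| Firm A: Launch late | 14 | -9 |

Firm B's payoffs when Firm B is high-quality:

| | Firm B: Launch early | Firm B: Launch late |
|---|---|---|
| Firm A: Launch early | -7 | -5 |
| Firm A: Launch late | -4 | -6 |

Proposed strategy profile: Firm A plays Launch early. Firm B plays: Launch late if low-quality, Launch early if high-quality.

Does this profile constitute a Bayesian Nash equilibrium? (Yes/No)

No

A profile is a BNE iff every type of every player is best-responding given beliefs about the other side.
Firm A plays Launch early: E[Launch early] = 0.375·(2) + 0.625·(11) = 7.625; E[Launch late] = 5.125. Best-responding. ✓
Firm B (product quality low-quality), facing Launch early: Launch early gives 12, Launch late gives 14. Proposed Launch late is best. ✓
Firm B (product quality high-quality), facing Launch early: Launch early gives -7, Launch late gives -5. Proposed Launch early is not best — profitable deviation exists. ✗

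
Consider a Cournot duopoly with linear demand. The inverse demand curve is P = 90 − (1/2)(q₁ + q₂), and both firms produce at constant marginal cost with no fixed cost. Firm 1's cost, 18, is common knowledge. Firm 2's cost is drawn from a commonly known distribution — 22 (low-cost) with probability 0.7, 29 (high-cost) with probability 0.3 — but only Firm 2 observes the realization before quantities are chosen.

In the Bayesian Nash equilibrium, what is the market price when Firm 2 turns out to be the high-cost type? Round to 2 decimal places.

46.48

Type-c best response for Firm 2: q₂(c) = (90 − c) − q₁/2.
Firm 1 maximizes expected profit; its first-order condition is 90 − q₁ − (1/2)E[q₂] − 18 = 0.
Substituting E[q₂] and solving: E[c₂] = 24.1, so q₁ = (90 − 2·18 + 24.1)/(3/2) = 52.0667.
q₂(high-cost) = 34.9667, so P = 90 − (1/2)·(52.0667 + 34.9667) = 46.4833.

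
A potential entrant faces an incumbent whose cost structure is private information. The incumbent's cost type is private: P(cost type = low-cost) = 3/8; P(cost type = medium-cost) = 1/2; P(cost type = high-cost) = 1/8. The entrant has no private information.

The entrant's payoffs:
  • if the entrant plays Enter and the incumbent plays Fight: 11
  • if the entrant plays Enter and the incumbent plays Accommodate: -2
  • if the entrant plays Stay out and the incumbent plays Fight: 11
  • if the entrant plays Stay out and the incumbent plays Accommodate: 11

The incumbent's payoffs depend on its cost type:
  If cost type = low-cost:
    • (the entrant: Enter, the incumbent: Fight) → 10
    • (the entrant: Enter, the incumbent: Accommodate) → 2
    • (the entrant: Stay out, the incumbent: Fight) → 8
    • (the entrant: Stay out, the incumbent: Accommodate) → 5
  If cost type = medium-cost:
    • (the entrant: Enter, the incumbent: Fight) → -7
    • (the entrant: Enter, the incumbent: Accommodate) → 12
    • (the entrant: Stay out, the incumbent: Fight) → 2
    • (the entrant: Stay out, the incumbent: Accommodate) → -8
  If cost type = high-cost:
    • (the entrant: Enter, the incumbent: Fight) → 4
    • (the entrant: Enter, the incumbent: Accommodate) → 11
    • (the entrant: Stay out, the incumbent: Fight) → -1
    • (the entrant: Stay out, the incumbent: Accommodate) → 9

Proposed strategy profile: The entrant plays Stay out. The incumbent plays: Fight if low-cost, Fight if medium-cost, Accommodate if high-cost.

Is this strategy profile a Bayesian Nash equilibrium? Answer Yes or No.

A profile is a BNE iff every type of every player is best-responding given beliefs about the other side.
The entrant plays Stay out: E[Stay out] = 3/8·(11) + 1/2·(11) + 1/8·(11) = 11; E[Enter] = 75/8. Best-responding. ✓
The incumbent (cost type low-cost), facing Stay out: Fight gives 8, Accommodate gives 5. Proposed Fight is best. ✓
The incumbent (cost type medium-cost), facing Stay out: Fight gives 2, Accommodate gives -8. Proposed Fight is best. ✓
The incumbent (cost type high-cost), facing Stay out: Fight gives -1, Accommodate gives 9. Proposed Accommodate is best. ✓

Yes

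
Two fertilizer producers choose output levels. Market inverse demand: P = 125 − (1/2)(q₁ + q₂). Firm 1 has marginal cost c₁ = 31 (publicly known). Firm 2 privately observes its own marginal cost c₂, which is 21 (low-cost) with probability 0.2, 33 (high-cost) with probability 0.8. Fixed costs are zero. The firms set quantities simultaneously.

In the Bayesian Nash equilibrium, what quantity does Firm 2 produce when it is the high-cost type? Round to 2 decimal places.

60.80

Type-c best response for Firm 2: q₂(c) = (125 − c) − q₁/2.
Firm 1 maximizes expected profit; its first-order condition is 125 − q₁ − (1/2)E[q₂] − 31 = 0.
Substituting E[q₂] and solving: E[c₂] = 30.6, so q₁ = (125 − 2·31 + 30.6)/(3/2) = 62.4.
q₂(high-cost) = (125 − 33 − (1/2)·62.4) = 60.8.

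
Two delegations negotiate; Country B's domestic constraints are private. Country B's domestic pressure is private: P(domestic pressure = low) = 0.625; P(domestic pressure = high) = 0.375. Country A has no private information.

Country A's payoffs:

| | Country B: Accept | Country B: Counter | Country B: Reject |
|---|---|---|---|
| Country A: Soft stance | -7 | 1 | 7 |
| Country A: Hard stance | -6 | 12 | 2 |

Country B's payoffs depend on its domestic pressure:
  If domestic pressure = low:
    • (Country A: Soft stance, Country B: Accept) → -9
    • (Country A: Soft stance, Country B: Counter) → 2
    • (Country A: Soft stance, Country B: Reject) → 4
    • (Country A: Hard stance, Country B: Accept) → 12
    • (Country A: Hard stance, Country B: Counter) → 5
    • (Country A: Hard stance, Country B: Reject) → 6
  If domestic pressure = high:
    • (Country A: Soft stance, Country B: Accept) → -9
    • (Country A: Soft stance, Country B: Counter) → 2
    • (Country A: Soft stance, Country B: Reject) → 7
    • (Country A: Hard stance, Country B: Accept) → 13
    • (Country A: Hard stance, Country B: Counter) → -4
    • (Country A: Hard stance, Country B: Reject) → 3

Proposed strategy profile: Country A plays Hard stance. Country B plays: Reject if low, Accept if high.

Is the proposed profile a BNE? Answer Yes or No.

No

A profile is a BNE iff every type of every player is best-responding given beliefs about the other side.
Country A plays Hard stance: E[Hard stance] = 0.625·(2) + 0.375·(-6) = -1; E[Soft stance] = 1.75. Not best-responding. ✗
Country B (domestic pressure low), facing Hard stance: Accept gives 12, Counter gives 5, Reject gives 6. Proposed Reject is not best — profitable deviation exists. ✗
Country B (domestic pressure high), facing Hard stance: Accept gives 13, Counter gives -4, Reject gives 3. Proposed Accept is best. ✓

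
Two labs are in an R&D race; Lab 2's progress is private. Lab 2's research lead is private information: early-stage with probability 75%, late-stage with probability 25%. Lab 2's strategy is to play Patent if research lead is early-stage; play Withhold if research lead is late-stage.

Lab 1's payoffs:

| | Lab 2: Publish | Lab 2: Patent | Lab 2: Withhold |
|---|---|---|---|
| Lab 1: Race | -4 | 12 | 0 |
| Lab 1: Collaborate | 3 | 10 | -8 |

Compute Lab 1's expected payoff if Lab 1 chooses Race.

9

E[Race] = 0.75·12 + 0.25·0 = 9 + 0 = 9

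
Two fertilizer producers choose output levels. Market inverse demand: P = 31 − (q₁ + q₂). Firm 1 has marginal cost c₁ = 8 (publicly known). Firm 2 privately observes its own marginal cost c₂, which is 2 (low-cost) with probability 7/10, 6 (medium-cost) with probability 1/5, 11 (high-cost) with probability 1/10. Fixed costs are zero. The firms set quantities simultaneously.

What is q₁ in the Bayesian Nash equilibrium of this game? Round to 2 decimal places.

Each type of Firm 2 best-responds to q₁; Firm 1 best-responds to the expected q₂ over Firm 2's types.
Firm 2 with cost c maximizes (31 − (q₁+q₂) − c)·q₂, giving q₂(c) = (31 − c − q₁)/2.
E[c₂] = 7/10·2 + 1/5·6 + 1/10·11 = 3.7
Firm 1's FOC against E[q₂] yields q₁ = (31 − 2·8 + E[c₂])/3 = (31 − 16 + 3.7)/3 = 6.23333.

6.23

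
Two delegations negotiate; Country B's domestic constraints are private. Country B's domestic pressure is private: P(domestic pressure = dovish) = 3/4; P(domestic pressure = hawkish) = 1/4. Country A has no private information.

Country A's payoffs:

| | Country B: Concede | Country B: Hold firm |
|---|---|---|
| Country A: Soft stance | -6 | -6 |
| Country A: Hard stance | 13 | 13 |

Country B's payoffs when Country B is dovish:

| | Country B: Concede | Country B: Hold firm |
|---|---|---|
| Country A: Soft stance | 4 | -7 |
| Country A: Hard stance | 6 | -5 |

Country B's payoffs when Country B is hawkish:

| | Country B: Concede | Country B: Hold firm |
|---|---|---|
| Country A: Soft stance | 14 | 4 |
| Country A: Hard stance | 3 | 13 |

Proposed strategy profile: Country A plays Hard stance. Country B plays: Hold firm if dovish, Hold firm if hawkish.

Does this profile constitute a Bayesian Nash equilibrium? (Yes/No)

A profile is a BNE iff every type of every player is best-responding given beliefs about the other side.
Country A plays Hard stance: E[Hard stance] = 3/4·(13) + 1/4·(13) = 13; E[Soft stance] = -6. Best-responding. ✓
Country B (domestic pressure dovish), facing Hard stance: Concede gives 6, Hold firm gives -5. Proposed Hold firm is not best — profitable deviation exists. ✗
Country B (domestic pressure hawkish), facing Hard stance: Concede gives 3, Hold firm gives 13. Proposed Hold firm is best. ✓

No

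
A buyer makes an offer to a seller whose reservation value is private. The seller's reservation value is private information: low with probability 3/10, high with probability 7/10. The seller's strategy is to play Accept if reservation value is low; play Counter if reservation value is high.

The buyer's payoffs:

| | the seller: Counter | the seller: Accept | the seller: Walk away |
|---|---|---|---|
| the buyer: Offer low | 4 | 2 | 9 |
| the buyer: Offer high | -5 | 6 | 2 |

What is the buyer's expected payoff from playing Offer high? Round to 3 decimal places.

E[Offer high] = 3/10·6 + 7/10·(-5) = 9/5 + (-7/2) = -17/10

-1.700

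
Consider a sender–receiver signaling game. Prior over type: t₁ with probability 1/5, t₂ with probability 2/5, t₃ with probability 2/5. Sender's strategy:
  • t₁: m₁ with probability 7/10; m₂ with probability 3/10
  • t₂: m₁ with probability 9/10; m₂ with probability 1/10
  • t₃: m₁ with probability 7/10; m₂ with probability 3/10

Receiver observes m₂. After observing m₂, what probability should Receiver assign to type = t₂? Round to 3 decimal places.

0.182

Apply Bayes' rule using the sender's strategy as the likelihood.
P(m₂) = (1/5)·(3/10) + (2/5)·(1/10) + (2/5)·(3/10) = 11/50
P(t₂ | m₂) = ((2/5)·(1/10)) / (11/50) = (1/25) / (11/50) = 2/11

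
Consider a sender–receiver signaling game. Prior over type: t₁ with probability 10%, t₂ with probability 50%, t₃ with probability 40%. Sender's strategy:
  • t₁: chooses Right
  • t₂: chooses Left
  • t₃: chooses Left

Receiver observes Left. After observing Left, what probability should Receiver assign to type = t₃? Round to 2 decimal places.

P(Left) = 0.1·0 + 0.5·1 + 0.4·1 = 0.9
P(t₃ | Left) = (0.4·1) / 0.9 = 0.4 / 0.9 = 0.444444

0.44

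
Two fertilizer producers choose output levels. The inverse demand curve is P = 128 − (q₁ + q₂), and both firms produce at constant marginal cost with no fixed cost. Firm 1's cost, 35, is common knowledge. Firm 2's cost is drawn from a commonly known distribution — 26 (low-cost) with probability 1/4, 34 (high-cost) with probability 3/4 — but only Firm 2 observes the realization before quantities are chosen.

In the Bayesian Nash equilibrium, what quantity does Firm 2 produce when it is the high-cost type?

Firm 2 with cost c maximizes (128 − (q₁+q₂) − c)·q₂, giving q₂(c) = (128 − c − q₁)/2.
E[c₂] = 1/4·26 + 3/4·34 = 32
Firm 1's FOC against E[q₂] yields q₁ = (128 − 2·35 + E[c₂])/3 = (128 − 70 + 32)/3 = 30.
q₂(high-cost) = (128 − 34 − 30)/2 = 32.

32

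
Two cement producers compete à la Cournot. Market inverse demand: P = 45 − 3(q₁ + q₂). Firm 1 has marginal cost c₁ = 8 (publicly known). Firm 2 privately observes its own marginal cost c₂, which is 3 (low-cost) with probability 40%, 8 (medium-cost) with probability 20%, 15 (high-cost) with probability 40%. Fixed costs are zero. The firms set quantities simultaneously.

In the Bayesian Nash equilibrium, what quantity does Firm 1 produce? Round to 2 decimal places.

Firm 2 with cost c maximizes (45 − 3(q₁+q₂) − c)·q₂, giving q₂(c) = (45 − c − 3q₁)/6.
E[c₂] = 0.4·3 + 0.2·8 + 0.4·15 = 8.8
Firm 1's FOC against E[q₂] yields q₁ = (45 − 2·8 + E[c₂])/9 = (45 − 16 + 8.8)/9 = 4.2.

4.20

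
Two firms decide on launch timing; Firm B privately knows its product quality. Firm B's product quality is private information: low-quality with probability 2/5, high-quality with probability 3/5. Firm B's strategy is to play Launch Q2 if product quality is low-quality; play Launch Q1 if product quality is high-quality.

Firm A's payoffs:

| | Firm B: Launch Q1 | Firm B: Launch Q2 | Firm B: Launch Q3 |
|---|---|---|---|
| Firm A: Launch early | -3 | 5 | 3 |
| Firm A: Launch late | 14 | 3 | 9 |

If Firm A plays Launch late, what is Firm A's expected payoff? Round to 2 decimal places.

9.60

E[Launch late] = 2/5·3 + 3/5·14 = 6/5 + 42/5 = 48/5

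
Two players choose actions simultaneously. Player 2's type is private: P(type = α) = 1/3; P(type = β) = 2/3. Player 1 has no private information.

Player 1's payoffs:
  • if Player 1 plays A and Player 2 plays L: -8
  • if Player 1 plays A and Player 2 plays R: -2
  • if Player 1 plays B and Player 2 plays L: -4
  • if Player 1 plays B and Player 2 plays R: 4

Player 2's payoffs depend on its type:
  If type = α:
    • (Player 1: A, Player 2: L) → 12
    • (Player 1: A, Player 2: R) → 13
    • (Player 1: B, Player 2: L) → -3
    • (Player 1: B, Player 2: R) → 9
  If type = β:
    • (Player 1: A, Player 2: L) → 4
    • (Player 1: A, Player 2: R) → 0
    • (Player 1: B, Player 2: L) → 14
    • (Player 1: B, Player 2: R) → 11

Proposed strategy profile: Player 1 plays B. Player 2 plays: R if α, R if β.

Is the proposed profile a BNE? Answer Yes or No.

A profile is a BNE iff every type of every player is best-responding given beliefs about the other side.
Player 1 plays B: E[B] = 1/3·(4) + 2/3·(4) = 4; E[A] = -2. Best-responding. ✓
Player 2 (type α), facing B: L gives -3, R gives 9. Proposed R is best. ✓
Player 2 (type β), facing B: L gives 14, R gives 11. Proposed R is not best — profitable deviation exists. ✗

No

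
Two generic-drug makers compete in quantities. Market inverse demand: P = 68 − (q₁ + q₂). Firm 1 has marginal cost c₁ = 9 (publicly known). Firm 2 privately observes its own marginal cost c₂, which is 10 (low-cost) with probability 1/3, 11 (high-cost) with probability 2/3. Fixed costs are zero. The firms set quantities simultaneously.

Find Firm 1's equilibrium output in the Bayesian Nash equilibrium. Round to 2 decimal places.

20.22

Type-c best response for Firm 2: q₂(c) = (68 − c)/2 − q₁/2.
Firm 1 maximizes expected profit; its first-order condition is 68 − 2q₁ − E[q₂] − 9 = 0.
Substituting E[q₂] and solving: E[c₂] = 10.6667, so q₁ = (68 − 2·9 + 10.6667)/3 = 20.2222.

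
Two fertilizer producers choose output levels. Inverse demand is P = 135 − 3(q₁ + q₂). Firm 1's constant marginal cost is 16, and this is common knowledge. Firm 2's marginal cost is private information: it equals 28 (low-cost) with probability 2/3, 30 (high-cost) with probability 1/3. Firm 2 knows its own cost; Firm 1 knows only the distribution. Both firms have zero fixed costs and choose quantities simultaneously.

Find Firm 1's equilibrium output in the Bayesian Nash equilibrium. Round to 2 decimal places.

Type-c best response for Firm 2: q₂(c) = (135 − c)/6 − q₁/2.
Firm 1 maximizes expected profit; its first-order condition is 135 − 6q₁ − 3E[q₂] − 16 = 0.
Substituting E[q₂] and solving: E[c₂] = 28.6667, so q₁ = (135 − 2·16 + 28.6667)/9 = 14.6296.

14.63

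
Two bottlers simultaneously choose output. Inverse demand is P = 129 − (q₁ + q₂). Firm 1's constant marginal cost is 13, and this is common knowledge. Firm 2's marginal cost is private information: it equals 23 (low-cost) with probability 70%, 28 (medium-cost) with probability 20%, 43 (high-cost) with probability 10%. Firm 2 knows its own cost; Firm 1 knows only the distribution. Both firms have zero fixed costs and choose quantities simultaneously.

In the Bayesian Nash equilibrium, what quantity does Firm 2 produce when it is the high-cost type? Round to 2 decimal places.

Type-c best response for Firm 2: q₂(c) = (129 − c)/2 − q₁/2.
Firm 1 maximizes expected profit; its first-order condition is 129 − 2q₁ − E[q₂] − 13 = 0.
Substituting E[q₂] and solving: E[c₂] = 26, so q₁ = (129 − 2·13 + 26)/3 = 43.
q₂(high-cost) = (129 − 43 − 43)/2 = 21.5.

21.50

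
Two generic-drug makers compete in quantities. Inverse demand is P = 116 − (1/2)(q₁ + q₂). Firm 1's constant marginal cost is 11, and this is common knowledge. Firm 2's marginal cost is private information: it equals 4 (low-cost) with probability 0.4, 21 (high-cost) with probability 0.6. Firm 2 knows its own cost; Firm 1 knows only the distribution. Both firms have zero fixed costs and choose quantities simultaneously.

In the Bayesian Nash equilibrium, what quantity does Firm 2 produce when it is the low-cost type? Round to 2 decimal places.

75.93

Each type of Firm 2 best-responds to q₁; Firm 1 best-responds to the expected q₂ over Firm 2's types.
Firm 2 with cost c maximizes (116 − (1/2)(q₁+q₂) − c)·q₂, giving q₂(c) = (116 − c − (1/2)q₁).
E[c₂] = 0.4·4 + 0.6·21 = 14.2
Firm 1's FOC against E[q₂] yields q₁ = (116 − 2·11 + E[c₂])/(3/2) = (116 − 22 + 14.2)/(3/2) = 72.1333.
q₂(low-cost) = (116 − 4 − (1/2)·72.1333) = 75.9333.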